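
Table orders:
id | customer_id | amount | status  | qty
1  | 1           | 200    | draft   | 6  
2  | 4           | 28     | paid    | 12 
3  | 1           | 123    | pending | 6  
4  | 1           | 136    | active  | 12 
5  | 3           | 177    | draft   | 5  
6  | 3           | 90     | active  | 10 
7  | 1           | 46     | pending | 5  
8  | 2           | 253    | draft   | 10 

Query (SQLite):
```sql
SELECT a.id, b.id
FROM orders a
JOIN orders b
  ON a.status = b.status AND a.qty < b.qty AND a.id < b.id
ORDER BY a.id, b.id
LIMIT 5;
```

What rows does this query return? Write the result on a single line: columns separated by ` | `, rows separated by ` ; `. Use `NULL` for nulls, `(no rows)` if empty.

Pairs (a,b) with same status, a.qty < b.qty, a.id < b.id.
status groups: active:{4,6} draft:{1,5,8} paid:{2} pending:{3,7}
Ordered by (a.id, b.id); first 5.

1 | 8 ; 5 | 8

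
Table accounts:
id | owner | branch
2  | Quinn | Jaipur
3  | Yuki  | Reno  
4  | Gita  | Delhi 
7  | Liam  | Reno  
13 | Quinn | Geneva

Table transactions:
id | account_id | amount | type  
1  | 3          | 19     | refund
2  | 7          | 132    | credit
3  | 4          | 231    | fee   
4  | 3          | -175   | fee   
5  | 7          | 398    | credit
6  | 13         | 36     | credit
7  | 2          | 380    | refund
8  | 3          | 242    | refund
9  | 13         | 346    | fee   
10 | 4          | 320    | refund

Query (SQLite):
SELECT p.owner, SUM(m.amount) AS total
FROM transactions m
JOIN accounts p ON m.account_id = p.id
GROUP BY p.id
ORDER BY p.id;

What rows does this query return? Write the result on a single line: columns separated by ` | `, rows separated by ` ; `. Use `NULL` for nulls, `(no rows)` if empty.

Join each transactions row to its accounts via account_id.
Group joined rows by accounts.id; compute SUM(m.amount) per group.
  2: ids {7} → SUM(m.amount)=380
  3: ids {1, 4, 8} → SUM(m.amount)=86
  4: ids {3, 10} → SUM(m.amount)=551
  7: ids {2, 5} → SUM(m.amount)=530
  13: ids {6, 9} → SUM(m.amount)=382

Quinn | 380 ; Yuki | 86 ; Gita | 551 ; Liam | 530 ; Quinn | 382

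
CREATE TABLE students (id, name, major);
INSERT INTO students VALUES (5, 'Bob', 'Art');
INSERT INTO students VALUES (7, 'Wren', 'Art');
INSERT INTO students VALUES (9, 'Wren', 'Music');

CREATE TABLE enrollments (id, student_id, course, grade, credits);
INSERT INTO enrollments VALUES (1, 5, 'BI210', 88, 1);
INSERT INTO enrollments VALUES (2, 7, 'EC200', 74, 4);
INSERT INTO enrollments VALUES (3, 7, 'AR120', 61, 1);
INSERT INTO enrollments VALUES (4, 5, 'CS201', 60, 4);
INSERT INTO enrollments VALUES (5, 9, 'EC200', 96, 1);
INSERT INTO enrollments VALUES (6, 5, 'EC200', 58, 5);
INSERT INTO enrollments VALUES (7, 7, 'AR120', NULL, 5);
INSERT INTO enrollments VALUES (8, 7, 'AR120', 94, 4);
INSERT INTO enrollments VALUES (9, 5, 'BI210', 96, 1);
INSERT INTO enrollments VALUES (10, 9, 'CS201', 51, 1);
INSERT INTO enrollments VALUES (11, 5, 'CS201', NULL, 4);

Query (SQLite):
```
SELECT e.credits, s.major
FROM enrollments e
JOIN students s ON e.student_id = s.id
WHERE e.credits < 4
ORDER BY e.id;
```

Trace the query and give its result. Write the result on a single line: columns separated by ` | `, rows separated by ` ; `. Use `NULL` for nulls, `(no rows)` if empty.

Each enrollments row matches the students row where student_id = students.id.
Then keep rows with e.credits < 4.

1 | Art ; 1 | Art ; 1 | Music ; 1 | Art ; 1 | Music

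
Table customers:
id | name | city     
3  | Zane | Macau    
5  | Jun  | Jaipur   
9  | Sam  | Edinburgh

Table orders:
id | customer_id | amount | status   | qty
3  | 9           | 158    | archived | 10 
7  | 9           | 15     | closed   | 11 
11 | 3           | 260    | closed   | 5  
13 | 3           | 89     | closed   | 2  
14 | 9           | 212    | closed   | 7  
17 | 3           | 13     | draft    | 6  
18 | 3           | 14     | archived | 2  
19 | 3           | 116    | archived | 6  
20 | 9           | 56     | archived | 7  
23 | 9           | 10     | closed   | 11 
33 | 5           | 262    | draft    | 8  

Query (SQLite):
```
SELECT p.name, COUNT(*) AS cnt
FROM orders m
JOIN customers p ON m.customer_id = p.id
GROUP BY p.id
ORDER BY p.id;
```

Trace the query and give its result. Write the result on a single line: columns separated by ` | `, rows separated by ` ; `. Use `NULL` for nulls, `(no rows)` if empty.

Zane | 5 ; Jun | 1 ; Sam | 5

Join each orders row to its customers via customer_id.
Group joined rows by customers.id; compute COUNT(*) per group.
  3: ids {11, 13, 17, 18, 19} → COUNT(*)=5
  5: ids {33} → COUNT(*)=1
  9: ids {3, 7, 14, 20, 23} → COUNT(*)=5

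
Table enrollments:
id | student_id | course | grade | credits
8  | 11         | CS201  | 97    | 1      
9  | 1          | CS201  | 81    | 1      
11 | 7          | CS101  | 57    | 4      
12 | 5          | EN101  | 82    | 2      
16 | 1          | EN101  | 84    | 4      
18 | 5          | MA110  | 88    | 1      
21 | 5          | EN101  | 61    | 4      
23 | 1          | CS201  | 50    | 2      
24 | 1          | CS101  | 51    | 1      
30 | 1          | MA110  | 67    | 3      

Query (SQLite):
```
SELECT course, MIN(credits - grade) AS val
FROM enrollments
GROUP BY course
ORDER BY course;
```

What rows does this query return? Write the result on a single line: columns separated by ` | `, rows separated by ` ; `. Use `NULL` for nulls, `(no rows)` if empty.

For each row compute credits - grade.
Group by course; take MIN of the expression per group.
  CS101: ids {11, 24} → MIN(credits - grade)=-53
  CS201: ids {8, 9, 23} → MIN(credits - grade)=-96
  EN101: ids {12, 16, 21} → MIN(credits - grade)=-80
  MA110: ids {18, 30} → MIN(credits - grade)=-87

CS101 | -53 ; CS201 | -96 ; EN101 | -80 ; MA110 | -87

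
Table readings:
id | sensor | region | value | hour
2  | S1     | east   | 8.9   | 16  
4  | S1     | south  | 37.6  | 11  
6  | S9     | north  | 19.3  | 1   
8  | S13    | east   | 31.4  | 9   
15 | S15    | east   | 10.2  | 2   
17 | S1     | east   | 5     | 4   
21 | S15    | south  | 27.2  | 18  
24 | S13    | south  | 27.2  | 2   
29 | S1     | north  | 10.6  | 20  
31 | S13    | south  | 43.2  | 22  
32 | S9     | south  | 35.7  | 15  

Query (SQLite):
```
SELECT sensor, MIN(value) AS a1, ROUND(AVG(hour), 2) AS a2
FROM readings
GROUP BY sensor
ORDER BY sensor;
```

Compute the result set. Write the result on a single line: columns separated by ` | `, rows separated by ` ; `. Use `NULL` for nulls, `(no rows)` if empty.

S1 | 5 | 12.75 ; S13 | 27.2 | 11 ; S15 | 10.2 | 10 ; S9 | 19.3 | 8

Group readings by sensor.
Per group compute: MIN(value), ROUND(AVG(hour), 2).
  S1: ids {2, 4, 17, 29} → MIN(value)=5, ROUND(AVG(hour), 2)=12.75
  S13: ids {8, 24, 31} → MIN(value)=27.2, ROUND(AVG(hour), 2)=11
  S15: ids {15, 21} → MIN(value)=10.2, ROUND(AVG(hour), 2)=10
  S9: ids {6, 32} → MIN(value)=19.3, ROUND(AVG(hour), 2)=8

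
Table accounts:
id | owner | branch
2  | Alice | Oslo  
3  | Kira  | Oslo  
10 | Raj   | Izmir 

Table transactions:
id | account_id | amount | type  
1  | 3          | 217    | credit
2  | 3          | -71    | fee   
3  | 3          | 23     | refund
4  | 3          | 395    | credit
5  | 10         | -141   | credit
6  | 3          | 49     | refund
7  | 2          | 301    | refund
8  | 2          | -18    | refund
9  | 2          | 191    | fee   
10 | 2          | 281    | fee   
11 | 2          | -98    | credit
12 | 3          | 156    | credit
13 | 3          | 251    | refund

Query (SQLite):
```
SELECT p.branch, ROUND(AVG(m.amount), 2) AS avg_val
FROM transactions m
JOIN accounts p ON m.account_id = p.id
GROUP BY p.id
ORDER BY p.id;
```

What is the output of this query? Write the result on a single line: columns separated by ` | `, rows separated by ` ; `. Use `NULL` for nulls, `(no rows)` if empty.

Join each transactions row to its accounts via account_id.
Group joined rows by accounts.id; compute ROUND(AVG(m.amount), 2) per group.
  2: ids {7, 8, 9, 10, 11} → ROUND(AVG(m.amount), 2)=131.4
  3: ids {1, 2, 3, 4, 6, 12, 13} → ROUND(AVG(m.amount), 2)=145.71
  10: ids {5} → ROUND(AVG(m.amount), 2)=-141

Oslo | 131.4 ; Oslo | 145.71 ; Izmir | -141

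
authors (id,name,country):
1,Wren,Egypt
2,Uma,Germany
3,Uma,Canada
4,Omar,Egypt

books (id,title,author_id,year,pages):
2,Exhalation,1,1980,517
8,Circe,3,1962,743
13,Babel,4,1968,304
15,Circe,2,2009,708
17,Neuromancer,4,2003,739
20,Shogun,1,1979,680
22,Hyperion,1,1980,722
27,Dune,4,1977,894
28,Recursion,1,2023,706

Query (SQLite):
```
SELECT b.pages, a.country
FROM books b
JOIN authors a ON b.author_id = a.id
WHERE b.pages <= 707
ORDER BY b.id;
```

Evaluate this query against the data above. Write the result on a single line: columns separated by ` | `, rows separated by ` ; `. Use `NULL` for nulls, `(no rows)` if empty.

Each books row matches the authors row where author_id = authors.id.
Then keep rows with b.pages <= 707.

517 | Egypt ; 304 | Egypt ; 680 | Egypt ; 706 | Egypt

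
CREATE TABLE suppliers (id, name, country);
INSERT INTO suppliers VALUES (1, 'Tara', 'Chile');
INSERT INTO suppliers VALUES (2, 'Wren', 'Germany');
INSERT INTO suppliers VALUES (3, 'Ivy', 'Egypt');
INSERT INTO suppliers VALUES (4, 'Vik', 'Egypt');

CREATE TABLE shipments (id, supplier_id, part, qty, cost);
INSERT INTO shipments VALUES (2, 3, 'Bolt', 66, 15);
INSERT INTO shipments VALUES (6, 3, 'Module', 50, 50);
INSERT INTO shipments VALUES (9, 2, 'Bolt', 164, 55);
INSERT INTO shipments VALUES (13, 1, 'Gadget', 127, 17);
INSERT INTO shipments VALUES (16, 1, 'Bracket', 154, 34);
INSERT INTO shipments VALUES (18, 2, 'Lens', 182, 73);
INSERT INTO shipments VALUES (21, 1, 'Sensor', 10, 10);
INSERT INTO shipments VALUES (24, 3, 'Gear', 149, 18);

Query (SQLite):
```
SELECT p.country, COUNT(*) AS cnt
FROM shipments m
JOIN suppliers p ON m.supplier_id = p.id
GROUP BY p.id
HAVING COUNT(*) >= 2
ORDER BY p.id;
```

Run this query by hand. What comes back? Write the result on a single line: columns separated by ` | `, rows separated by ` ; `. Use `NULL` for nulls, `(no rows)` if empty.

Chile | 3 ; Germany | 2 ; Egypt | 3

Join each shipments row to its suppliers via supplier_id.
Group joined rows by suppliers.id; compute COUNT(*) per group.
HAVING: keep groups with count ≥ 2.
  1: ids {13, 16, 21} → COUNT(*)=3
  2: ids {9, 18} → COUNT(*)=2
  3: ids {2, 6, 24} → COUNT(*)=3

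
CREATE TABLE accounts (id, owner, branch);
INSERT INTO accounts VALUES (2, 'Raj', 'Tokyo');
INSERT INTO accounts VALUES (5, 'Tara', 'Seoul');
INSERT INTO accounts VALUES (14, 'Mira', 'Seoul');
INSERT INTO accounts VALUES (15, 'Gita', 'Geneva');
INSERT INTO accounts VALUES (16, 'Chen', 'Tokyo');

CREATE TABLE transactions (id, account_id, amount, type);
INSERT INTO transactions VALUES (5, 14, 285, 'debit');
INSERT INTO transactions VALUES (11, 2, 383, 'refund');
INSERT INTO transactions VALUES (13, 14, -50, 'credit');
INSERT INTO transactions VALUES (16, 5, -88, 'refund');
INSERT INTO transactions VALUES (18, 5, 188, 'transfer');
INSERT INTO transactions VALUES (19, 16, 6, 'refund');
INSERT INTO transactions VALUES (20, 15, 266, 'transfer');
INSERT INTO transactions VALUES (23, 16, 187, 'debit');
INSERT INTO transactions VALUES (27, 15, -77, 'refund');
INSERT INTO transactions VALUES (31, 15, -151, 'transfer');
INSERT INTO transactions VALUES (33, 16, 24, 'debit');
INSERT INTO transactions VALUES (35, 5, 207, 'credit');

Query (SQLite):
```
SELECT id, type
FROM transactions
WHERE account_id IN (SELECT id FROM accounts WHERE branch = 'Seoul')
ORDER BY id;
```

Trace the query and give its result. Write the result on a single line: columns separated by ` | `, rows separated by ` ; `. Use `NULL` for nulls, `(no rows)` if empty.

5 | debit ; 13 | credit ; 16 | refund ; 18 | transfer ; 35 | credit

Inner query: accounts.id where branch = 'Seoul'.
Outer: keep transactions rows whose account_id is in that set.
Inner query → {5, 14}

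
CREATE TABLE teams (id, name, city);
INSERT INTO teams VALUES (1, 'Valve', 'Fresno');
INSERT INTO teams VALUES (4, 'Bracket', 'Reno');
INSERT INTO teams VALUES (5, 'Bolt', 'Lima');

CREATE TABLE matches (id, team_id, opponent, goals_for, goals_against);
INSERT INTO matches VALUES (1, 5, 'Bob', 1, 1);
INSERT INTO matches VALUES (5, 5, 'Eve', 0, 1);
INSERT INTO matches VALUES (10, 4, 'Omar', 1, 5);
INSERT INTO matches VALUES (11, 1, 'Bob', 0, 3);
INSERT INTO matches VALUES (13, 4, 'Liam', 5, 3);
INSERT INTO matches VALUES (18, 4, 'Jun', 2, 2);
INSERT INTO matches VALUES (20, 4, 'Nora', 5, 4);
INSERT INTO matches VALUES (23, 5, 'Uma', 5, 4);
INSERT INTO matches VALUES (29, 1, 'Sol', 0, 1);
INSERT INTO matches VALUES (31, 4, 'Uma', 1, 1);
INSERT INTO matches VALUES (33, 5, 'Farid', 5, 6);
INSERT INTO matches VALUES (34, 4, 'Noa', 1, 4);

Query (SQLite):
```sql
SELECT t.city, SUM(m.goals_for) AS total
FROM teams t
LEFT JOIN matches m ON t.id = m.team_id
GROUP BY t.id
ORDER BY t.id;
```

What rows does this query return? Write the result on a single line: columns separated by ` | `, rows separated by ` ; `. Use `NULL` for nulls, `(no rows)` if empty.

LEFT JOIN keeps every teams row; unmatched ones get NULL for matches columns.
Group by teams.id and compute SUM(m.goals_for). SUM over an all-NULL group is NULL.
  1: ids {11, 29} → SUM(m.goals_for)=0
  4: ids {10, 13, 18, 20, 31, 34} → SUM(m.goals_for)=15
  5: ids {1, 5, 23, 33} → SUM(m.goals_for)=11

Fresno | 0 ; Reno | 15 ; Lima | 11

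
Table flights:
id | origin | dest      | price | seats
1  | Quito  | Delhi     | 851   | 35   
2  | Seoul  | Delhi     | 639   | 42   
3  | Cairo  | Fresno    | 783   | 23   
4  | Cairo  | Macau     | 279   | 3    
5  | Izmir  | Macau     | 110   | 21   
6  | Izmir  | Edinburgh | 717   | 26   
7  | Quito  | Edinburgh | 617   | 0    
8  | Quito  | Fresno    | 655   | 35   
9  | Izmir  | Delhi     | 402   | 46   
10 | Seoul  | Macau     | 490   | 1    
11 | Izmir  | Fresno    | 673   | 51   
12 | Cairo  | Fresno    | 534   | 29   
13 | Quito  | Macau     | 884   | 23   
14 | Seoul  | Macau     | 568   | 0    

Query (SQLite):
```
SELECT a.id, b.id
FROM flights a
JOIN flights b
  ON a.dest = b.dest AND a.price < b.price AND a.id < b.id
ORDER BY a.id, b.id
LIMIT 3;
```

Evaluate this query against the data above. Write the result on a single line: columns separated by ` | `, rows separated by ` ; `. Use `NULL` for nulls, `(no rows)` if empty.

Pairs (a,b) with same dest, a.price < b.price, a.id < b.id.
dest groups: Delhi:{1,2,9} Edinburgh:{6,7} Fresno:{3,8,11,12} Macau:{4,5,10,13,14}
Ordered by (a.id, b.id); first 3.

4 | 10 ; 4 | 13 ; 4 | 14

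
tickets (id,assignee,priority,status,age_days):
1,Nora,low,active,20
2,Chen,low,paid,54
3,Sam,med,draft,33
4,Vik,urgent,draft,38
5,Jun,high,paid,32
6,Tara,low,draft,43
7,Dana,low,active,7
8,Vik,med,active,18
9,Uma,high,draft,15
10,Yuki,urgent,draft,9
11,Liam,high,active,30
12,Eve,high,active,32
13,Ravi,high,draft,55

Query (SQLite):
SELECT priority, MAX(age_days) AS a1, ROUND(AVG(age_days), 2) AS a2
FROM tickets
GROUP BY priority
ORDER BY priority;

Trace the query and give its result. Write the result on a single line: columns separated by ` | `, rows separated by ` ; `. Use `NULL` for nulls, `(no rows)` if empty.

high | 55 | 32.8 ; low | 54 | 31 ; med | 33 | 25.5 ; urgent | 38 | 23.5

Group tickets by priority.
Per group compute: MAX(age_days), ROUND(AVG(age_days), 2).
  high: ids {5, 9, 11, 12, 13} → MAX(age_days)=55, ROUND(AVG(age_days), 2)=32.8
  low: ids {1, 2, 6, 7} → MAX(age_days)=54, ROUND(AVG(age_days), 2)=31
  med: ids {3, 8} → MAX(age_days)=33, ROUND(AVG(age_days), 2)=25.5
  urgent: ids {4, 10} → MAX(age_days)=38, ROUND(AVG(age_days), 2)=23.5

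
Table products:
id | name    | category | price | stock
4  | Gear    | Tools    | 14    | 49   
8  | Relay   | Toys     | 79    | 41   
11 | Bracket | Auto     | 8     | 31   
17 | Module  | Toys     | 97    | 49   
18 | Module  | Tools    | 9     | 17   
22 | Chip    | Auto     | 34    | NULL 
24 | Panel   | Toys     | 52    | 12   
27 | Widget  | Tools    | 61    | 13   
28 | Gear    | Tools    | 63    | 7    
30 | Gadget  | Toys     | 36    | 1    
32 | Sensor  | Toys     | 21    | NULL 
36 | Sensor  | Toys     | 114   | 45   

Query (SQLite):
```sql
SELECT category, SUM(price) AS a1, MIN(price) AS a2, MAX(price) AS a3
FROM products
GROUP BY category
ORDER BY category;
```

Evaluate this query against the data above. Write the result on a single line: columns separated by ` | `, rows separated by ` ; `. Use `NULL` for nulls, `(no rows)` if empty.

Group products by category.
Per group compute: SUM(price), MIN(price), MAX(price).
  Auto: ids {11, 22} → SUM(price)=42, MIN(price)=8, MAX(price)=34
  Tools: ids {4, 18, 27, 28} → SUM(price)=147, MIN(price)=9, MAX(price)=63
  Toys: ids {8, 17, 24, 30, 32, 36} → SUM(price)=399, MIN(price)=21, MAX(price)=114

Auto | 42 | 8 | 34 ; Tools | 147 | 9 | 63 ; Toys | 399 | 21 | 114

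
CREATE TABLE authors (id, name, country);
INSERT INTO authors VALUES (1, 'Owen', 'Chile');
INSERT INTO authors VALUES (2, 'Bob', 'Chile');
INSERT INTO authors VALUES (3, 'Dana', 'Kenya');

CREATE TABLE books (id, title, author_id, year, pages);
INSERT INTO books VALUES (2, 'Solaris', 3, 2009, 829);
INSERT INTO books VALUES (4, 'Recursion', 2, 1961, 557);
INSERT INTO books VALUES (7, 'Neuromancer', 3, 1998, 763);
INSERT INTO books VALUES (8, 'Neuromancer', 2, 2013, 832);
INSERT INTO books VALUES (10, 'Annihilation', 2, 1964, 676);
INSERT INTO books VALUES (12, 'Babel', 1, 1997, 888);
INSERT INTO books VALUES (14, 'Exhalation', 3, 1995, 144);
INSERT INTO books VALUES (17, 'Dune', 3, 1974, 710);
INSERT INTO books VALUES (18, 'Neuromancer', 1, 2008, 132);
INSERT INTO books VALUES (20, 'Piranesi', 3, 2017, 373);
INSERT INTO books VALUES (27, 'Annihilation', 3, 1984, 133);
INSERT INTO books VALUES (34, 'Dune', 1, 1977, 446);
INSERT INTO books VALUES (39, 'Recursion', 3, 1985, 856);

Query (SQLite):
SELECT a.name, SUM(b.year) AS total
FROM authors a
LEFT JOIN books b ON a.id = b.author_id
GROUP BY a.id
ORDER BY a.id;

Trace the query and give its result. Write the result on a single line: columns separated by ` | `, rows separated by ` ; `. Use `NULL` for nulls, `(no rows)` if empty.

LEFT JOIN keeps every authors row; unmatched ones get NULL for books columns.
Group by authors.id and compute SUM(b.year). SUM over an all-NULL group is NULL.
  1: ids {12, 18, 34} → SUM(b.year)=5982
  2: ids {4, 8, 10} → SUM(b.year)=5938
  3: ids {2, 7, 14, 17, 20, 27, 39} → SUM(b.year)=13962

Owen | 5982 ; Bob | 5938 ; Dana | 13962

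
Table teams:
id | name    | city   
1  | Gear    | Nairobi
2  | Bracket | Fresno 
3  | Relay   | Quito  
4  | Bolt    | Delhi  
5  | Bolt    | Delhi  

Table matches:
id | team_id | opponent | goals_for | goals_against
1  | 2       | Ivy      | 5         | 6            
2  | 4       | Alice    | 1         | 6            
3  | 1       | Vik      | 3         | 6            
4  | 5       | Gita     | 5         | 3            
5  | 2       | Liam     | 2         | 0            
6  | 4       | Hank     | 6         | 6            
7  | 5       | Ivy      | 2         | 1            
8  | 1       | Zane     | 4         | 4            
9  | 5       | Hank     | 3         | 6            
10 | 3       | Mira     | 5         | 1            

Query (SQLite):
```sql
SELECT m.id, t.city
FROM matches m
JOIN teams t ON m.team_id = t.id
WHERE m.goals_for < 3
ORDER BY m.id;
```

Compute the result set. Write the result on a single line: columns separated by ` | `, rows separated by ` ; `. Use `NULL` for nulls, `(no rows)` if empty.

2 | Delhi ; 5 | Fresno ; 7 | Delhi

Each matches row matches the teams row where team_id = teams.id.
Then keep rows with m.goals_for < 3.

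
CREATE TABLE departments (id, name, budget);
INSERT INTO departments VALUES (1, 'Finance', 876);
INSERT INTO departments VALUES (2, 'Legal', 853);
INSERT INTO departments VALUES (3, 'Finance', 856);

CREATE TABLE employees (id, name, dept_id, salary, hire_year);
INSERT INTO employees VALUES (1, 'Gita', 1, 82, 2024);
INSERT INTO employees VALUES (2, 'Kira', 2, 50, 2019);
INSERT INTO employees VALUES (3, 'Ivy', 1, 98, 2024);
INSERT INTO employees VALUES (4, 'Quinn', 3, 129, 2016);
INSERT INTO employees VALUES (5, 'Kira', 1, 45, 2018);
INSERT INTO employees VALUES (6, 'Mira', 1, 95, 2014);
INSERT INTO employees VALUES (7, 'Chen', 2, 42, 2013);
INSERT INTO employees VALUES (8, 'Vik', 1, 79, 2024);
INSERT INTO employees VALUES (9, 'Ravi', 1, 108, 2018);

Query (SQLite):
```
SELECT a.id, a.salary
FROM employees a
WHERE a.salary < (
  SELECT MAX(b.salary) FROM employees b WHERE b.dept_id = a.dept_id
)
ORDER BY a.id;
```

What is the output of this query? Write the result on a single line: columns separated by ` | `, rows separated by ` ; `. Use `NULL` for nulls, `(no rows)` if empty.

1 | 82 ; 3 | 98 ; 5 | 45 ; 6 | 95 ; 7 | 42 ; 8 | 79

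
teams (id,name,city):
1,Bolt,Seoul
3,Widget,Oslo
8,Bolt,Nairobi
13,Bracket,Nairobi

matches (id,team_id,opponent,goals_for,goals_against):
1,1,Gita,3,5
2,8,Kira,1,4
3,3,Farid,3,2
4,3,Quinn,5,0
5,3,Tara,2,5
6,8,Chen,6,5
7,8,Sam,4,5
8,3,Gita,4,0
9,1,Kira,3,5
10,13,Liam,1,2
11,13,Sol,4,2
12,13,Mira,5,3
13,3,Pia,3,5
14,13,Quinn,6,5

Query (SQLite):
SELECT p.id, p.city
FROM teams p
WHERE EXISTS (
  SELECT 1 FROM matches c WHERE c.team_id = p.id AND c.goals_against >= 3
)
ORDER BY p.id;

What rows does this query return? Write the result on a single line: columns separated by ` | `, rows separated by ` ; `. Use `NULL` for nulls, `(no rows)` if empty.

For each teams row, check whether any matches with matching team_id has goals_against >= 3.
Keep rows where that is true.

1 | Seoul ; 3 | Oslo ; 8 | Nairobi ; 13 | Nairobi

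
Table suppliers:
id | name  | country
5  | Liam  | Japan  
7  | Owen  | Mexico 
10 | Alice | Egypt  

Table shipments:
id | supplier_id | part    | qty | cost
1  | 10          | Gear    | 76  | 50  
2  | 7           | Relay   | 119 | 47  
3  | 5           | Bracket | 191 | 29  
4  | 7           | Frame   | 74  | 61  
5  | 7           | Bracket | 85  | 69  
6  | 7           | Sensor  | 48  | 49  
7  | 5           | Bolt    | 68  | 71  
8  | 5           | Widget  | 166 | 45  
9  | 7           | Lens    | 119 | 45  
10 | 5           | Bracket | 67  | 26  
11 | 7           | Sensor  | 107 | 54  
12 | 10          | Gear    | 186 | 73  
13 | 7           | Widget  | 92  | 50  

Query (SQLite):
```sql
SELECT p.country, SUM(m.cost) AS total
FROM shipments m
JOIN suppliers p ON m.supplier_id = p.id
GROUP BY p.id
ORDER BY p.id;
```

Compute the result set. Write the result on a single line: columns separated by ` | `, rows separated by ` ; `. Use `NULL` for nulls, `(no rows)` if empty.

Join each shipments row to its suppliers via supplier_id.
Group joined rows by suppliers.id; compute SUM(m.cost) per group.
  5: ids {3, 7, 8, 10} → SUM(m.cost)=171
  7: ids {2, 4, 5, 6, 9, 11, 13} → SUM(m.cost)=375
  10: ids {1, 12} → SUM(m.cost)=123

Japan | 171 ; Mexico | 375 ; Egypt | 123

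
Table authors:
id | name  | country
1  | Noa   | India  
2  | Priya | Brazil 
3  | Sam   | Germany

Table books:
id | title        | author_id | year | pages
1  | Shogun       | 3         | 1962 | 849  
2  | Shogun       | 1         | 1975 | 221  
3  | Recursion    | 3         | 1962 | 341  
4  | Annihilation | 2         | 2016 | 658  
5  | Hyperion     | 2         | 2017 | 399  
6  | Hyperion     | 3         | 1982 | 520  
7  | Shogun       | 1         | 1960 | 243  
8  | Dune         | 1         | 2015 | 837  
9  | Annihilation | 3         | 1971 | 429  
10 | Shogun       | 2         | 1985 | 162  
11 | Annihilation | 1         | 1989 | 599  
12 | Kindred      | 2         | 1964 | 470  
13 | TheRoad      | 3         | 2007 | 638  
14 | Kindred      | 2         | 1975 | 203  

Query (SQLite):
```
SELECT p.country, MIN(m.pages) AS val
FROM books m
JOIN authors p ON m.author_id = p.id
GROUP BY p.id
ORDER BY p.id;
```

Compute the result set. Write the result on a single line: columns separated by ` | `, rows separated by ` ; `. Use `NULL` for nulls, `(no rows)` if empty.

Join each books row to its authors via author_id.
Group joined rows by authors.id; compute MIN(m.pages) per group.
  1: ids {2, 7, 8, 11} → MIN(m.pages)=221
  2: ids {4, 5, 10, 12, 14} → MIN(m.pages)=162
  3: ids {1, 3, 6, 9, 13} → MIN(m.pages)=341

India | 221 ; Brazil | 162 ; Germany | 341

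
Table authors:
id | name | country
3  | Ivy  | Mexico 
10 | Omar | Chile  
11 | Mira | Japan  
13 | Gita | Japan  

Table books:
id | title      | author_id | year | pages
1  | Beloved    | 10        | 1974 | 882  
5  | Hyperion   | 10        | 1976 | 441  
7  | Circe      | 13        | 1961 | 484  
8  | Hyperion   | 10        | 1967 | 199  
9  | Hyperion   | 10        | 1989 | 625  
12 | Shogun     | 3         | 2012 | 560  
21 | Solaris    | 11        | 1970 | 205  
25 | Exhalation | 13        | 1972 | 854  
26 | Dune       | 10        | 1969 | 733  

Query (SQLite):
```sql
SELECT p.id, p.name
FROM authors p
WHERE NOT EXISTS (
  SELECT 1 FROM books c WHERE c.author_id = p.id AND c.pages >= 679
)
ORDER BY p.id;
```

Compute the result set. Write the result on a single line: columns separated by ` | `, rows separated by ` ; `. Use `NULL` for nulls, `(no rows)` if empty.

For each authors row, check whether any books with matching author_id has pages >= 679.
Keep rows where that is false.

3 | Ivy ; 11 | Mira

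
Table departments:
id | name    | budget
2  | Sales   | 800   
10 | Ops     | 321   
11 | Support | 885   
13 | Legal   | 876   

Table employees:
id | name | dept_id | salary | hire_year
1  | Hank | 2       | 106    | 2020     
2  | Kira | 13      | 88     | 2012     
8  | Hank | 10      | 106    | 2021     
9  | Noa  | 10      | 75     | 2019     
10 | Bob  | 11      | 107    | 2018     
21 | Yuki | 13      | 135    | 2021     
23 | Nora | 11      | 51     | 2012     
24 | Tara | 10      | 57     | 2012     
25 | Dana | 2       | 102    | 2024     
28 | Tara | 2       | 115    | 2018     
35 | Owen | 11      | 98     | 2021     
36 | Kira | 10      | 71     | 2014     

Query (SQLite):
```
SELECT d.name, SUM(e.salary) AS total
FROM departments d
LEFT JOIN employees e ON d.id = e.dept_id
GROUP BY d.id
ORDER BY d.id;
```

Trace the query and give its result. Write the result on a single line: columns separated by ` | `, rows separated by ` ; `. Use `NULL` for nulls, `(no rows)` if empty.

Sales | 323 ; Ops | 309 ; Support | 256 ; Legal | 223

LEFT JOIN keeps every departments row; unmatched ones get NULL for employees columns.
Group by departments.id and compute SUM(e.salary). SUM over an all-NULL group is NULL.
  2: ids {1, 25, 28} → SUM(e.salary)=323
  10: ids {8, 9, 24, 36} → SUM(e.salary)=309
  11: ids {10, 23, 35} → SUM(e.salary)=256
  13: ids {2, 21} → SUM(e.salary)=223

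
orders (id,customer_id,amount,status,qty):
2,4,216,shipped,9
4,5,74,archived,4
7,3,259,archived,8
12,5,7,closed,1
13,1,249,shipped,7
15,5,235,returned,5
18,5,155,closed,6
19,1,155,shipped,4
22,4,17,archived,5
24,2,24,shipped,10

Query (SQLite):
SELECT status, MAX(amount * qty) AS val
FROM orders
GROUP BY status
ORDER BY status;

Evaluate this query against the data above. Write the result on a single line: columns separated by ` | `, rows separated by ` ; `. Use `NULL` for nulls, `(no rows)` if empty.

For each row compute amount * qty.
Group by status; take MAX of the expression per group.
  archived: ids {4, 7, 22} → MAX(amount * qty)=2072
  closed: ids {12, 18} → MAX(amount * qty)=930
  returned: ids {15} → MAX(amount * qty)=1175
  shipped: ids {2, 13, 19, 24} → MAX(amount * qty)=1944

archived | 2072 ; closed | 930 ; returned | 1175 ; shipped | 1944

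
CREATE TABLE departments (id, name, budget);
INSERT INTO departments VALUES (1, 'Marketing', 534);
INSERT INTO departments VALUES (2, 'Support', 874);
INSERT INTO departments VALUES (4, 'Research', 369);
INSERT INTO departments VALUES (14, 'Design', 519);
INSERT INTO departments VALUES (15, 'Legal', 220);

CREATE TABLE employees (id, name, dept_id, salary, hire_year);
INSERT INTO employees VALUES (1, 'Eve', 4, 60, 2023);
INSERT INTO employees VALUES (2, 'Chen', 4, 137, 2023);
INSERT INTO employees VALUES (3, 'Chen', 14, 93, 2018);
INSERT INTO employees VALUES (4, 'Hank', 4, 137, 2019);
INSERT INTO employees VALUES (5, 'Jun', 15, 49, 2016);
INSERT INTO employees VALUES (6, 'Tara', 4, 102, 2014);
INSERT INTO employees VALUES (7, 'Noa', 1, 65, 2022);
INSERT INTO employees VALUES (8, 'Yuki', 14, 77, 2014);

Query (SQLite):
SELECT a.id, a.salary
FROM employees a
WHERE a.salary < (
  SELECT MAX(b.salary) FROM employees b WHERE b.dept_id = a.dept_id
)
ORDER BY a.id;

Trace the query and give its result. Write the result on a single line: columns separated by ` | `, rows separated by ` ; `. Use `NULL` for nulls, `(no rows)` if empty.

For each employees row a, compute MAX(salary) over rows sharing a.dept_id.
Keep row a if a.salary < that per-group MAX.
  dept_id=1: MAX(salary) = 65
  dept_id=4: MAX(salary) = 137
  dept_id=14: MAX(salary) = 93
  dept_id=15: MAX(salary) = 49

1 | 60 ; 6 | 102 ; 8 | 77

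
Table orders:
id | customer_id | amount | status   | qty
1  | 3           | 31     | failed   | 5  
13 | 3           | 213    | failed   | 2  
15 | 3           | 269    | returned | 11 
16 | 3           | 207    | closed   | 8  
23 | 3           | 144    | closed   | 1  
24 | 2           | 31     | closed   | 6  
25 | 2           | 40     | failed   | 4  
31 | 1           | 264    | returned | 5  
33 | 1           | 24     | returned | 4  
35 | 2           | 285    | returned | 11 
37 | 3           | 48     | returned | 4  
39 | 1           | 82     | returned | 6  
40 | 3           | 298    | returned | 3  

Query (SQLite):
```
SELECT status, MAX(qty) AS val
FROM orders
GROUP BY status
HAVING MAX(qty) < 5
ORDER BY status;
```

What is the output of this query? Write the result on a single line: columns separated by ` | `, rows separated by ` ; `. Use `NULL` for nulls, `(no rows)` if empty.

(no rows)

Partition orders by status; compute MAX(qty) within each group.
HAVING: keep groups where MAX(qty) < 5.
  closed: ids {16, 23, 24} → MAX(qty)=8
  failed: ids {1, 13, 25} → MAX(qty)=5
  returned: ids {15, 31, 33, 35, 37, 39, 40} → MAX(qty)=11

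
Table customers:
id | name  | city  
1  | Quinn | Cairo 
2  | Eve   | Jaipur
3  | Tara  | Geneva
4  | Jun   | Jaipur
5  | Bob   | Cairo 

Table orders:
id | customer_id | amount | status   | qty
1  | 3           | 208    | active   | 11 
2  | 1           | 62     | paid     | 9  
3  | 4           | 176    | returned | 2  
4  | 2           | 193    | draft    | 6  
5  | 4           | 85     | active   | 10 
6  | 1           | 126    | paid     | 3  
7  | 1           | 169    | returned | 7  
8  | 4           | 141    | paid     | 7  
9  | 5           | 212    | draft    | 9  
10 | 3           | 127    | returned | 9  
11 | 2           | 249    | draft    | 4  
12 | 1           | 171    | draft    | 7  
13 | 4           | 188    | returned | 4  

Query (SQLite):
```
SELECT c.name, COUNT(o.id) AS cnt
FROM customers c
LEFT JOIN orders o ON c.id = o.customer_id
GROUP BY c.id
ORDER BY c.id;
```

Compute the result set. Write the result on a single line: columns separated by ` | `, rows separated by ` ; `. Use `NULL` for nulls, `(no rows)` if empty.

Quinn | 4 ; Eve | 2 ; Tara | 2 ; Jun | 4 ; Bob | 1

LEFT JOIN keeps every customers row; unmatched ones get NULL for orders columns.
Group by customers.id and compute COUNT(o.id). COUNT(col) of an all-NULL group is 0.
  1: ids {2, 6, 7, 12} → COUNT(o.id)=4
  2: ids {4, 11} → COUNT(o.id)=2
  3: ids {1, 10} → COUNT(o.id)=2
  4: ids {3, 5, 8, 13} → COUNT(o.id)=4
  5: ids {9} → COUNT(o.id)=1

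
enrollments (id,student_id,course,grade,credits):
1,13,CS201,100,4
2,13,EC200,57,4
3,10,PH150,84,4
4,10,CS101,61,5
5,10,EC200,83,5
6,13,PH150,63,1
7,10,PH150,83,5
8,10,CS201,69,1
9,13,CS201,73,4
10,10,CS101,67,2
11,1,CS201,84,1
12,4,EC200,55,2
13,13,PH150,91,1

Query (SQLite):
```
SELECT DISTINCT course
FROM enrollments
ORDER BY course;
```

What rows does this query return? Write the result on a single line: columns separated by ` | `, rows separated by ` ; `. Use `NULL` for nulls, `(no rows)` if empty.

CS101 ; CS201 ; EC200 ; PH150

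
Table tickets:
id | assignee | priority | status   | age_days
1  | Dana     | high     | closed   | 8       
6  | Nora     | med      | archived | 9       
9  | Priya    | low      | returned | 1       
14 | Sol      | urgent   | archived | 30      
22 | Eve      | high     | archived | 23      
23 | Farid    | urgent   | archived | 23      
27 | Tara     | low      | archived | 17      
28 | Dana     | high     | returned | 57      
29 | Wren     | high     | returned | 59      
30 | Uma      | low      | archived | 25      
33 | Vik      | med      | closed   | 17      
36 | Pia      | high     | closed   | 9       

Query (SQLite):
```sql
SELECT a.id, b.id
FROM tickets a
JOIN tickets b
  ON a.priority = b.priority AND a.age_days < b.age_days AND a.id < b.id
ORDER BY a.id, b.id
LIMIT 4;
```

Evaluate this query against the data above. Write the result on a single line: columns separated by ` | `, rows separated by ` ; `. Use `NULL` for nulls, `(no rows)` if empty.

1 | 22 ; 1 | 28 ; 1 | 29 ; 1 | 36

Pairs (a,b) with same priority, a.age_days < b.age_days, a.id < b.id.
priority groups: high:{1,22,28,29,36} low:{9,27,30} med:{6,33} urgent:{14,23}
Ordered by (a.id, b.id); first 4.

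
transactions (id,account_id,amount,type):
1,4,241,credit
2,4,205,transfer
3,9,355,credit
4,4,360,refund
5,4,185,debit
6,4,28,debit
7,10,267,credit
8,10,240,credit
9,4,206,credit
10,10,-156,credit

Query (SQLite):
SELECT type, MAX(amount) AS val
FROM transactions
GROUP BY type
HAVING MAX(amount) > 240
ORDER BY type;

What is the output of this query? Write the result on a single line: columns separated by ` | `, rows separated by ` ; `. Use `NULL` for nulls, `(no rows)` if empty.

credit | 355 ; refund | 360

Partition transactions by type; compute MAX(amount) within each group.
HAVING: keep groups where MAX(amount) > 240.
  credit: ids {1, 3, 7, 8, 9, 10} → MAX(amount)=355
  debit: ids {5, 6} → MAX(amount)=185
  refund: ids {4} → MAX(amount)=360
  transfer: ids {2} → MAX(amount)=205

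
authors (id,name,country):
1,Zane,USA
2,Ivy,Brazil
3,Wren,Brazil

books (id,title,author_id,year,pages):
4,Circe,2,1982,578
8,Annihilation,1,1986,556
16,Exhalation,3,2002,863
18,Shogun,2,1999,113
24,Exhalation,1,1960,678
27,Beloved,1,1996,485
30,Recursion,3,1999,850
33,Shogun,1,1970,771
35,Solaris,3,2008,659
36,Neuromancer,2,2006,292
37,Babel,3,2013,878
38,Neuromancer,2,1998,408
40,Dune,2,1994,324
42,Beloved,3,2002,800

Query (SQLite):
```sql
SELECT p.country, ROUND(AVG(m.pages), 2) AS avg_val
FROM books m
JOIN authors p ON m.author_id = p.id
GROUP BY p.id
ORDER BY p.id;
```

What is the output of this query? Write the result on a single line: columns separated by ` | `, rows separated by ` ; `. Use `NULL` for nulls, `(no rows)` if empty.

USA | 622.5 ; Brazil | 343 ; Brazil | 810

Join each books row to its authors via author_id.
Group joined rows by authors.id; compute ROUND(AVG(m.pages), 2) per group.
  1: ids {8, 24, 27, 33} → ROUND(AVG(m.pages), 2)=622.5
  2: ids {4, 18, 36, 38, 40} → ROUND(AVG(m.pages), 2)=343
  3: ids {16, 30, 35, 37, 42} → ROUND(AVG(m.pages), 2)=810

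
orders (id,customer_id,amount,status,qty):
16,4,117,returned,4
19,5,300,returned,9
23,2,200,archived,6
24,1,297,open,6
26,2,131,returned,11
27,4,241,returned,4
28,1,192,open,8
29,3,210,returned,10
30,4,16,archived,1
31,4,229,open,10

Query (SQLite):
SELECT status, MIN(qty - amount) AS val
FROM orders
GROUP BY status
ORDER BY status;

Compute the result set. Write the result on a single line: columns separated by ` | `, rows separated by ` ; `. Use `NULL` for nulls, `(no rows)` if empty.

For each row compute qty - amount.
Group by status; take MIN of the expression per group.
  archived: ids {23, 30} → MIN(qty - amount)=-194
  open: ids {24, 28, 31} → MIN(qty - amount)=-291
  returned: ids {16, 19, 26, 27, 29} → MIN(qty - amount)=-291

archived | -194 ; open | -291 ; returned | -291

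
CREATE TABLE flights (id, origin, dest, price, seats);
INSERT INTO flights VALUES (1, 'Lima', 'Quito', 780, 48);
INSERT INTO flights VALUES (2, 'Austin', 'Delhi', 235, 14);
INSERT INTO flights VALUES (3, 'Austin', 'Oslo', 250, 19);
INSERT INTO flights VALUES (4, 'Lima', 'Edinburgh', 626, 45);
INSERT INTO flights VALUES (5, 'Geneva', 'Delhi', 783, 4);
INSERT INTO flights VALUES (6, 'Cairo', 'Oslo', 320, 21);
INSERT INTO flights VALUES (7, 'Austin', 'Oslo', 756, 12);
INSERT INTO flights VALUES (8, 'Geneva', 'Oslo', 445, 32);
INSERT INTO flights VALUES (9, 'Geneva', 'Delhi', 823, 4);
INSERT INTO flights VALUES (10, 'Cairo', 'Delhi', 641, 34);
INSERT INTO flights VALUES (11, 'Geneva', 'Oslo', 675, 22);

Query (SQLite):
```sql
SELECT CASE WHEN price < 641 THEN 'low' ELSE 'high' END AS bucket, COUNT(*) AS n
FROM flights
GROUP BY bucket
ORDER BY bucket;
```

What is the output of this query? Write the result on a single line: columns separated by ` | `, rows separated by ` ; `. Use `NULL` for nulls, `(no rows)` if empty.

Bucket rows by price < 641 → 'low' else 'high'; count each bucket.

high | 6 ; low | 5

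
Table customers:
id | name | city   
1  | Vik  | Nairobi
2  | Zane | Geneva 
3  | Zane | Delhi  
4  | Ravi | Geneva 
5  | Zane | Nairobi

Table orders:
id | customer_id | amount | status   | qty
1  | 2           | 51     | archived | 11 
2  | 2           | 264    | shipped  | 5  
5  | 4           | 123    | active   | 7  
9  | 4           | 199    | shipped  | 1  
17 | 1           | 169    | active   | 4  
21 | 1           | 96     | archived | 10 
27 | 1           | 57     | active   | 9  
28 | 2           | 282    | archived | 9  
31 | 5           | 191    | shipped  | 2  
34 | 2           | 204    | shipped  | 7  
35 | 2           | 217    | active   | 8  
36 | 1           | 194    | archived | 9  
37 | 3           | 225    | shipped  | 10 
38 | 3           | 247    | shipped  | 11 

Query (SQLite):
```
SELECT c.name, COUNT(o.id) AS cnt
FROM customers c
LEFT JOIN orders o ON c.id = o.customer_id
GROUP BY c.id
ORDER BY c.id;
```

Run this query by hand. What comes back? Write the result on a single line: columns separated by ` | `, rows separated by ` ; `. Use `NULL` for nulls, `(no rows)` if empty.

LEFT JOIN keeps every customers row; unmatched ones get NULL for orders columns.
Group by customers.id and compute COUNT(o.id). COUNT(col) of an all-NULL group is 0.
  1: ids {17, 21, 27, 36} → COUNT(o.id)=4
  2: ids {1, 2, 28, 34, 35} → COUNT(o.id)=5
  3: ids {37, 38} → COUNT(o.id)=2
  4: ids {5, 9} → COUNT(o.id)=2
  5: ids {31} → COUNT(o.id)=1

Vik | 4 ; Zane | 5 ; Zane | 2 ; Ravi | 2 ; Zane | 1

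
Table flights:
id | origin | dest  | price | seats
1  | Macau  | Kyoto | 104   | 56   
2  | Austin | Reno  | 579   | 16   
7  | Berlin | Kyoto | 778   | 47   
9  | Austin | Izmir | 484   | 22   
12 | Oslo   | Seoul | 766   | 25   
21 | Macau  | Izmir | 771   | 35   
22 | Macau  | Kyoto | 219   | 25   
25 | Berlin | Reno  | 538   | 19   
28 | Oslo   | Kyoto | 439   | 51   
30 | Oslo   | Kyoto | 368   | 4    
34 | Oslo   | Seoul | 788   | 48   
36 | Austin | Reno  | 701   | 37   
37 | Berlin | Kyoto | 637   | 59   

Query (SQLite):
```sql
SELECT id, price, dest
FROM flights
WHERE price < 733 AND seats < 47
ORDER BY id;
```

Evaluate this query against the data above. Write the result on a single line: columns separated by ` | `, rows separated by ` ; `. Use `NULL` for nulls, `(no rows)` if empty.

price < 733: ids {1, 2, 9, 22, 25, 28, 30, 36, 37}
seats < 47: ids {2, 9, 12, 21, 22, 25, 30, 36}
Combine with AND.

2 | 579 | Reno ; 9 | 484 | Izmir ; 22 | 219 | Kyoto ; 25 | 538 | Reno ; 30 | 368 | Kyoto ; 36 | 701 | Reno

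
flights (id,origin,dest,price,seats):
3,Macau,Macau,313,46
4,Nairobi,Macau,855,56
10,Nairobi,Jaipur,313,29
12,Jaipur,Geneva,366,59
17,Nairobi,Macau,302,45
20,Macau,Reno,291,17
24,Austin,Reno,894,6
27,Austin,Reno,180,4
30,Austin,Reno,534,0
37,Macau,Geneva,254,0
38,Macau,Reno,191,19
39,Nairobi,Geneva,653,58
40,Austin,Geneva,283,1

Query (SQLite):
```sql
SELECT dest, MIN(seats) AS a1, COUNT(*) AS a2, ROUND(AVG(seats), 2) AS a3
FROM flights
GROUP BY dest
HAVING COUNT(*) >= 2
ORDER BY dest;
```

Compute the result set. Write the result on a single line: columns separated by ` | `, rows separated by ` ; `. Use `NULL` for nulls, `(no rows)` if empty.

Group flights by dest.
Per group compute: MIN(seats), COUNT(*), ROUND(AVG(seats), 2).
HAVING: drop groups with fewer than 2 rows.
  Geneva: ids {12, 37, 39, 40} → MIN(seats)=0, COUNT(*)=4, ROUND(AVG(seats), 2)=29.5
  Jaipur: ids {10} → MIN(seats)=29, COUNT(*)=1, ROUND(AVG(seats), 2)=29
  Macau: ids {3, 4, 17} → MIN(seats)=45, COUNT(*)=3, ROUND(AVG(seats), 2)=49
  Reno: ids {20, 24, 27, 30, 38} → MIN(seats)=0, COUNT(*)=5, ROUND(AVG(seats), 2)=9.2

Geneva | 0 | 4 | 29.5 ; Macau | 45 | 3 | 49 ; Reno | 0 | 5 | 9.2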